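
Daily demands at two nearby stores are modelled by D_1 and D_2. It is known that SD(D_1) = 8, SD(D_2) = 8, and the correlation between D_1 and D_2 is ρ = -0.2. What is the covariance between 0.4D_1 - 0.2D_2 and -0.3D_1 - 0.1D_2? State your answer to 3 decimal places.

Var(D_1) = (8)² = 64;  Var(D_2) = (8)² = 64
Cov(D_1,D_2) = ρ·SD(D_1)·SD(D_2) = -0.2·8·8 = -12.8
Cov(0.4D_1 - 0.2D_2, -0.3D_1 - 0.1D_2) = (0.4)(-0.3)Var(D_1) + (-0.2)(-0.1)Var(D_2) + [(0.4)(-0.1) + (-0.2)(-0.3)]Cov(D_1,D_2)
= -0.12·64 + 0.02·64 + 0.02·-12.8 = -6.656

-6.656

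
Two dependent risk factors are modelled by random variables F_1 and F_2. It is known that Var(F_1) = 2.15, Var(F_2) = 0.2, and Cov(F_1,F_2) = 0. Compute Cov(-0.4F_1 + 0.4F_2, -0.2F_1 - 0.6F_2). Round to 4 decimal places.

0.1240

Cov(-0.4F_1 + 0.4F_2, -0.2F_1 - 0.6F_2) = (-0.4)(-0.2)Var(F_1) + (0.4)(-0.6)Var(F_2) + [(-0.4)(-0.6) + (0.4)(-0.2)]Cov(F_1,F_2)
= 0.08·2.15 + -0.24·0.2 + 0.16·0 = 0.124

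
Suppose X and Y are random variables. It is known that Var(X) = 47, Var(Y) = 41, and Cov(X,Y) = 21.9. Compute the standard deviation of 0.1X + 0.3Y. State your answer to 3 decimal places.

2.340

Var(0.1X + 0.3Y) = (0.1)²·Var(X) + (0.3)²·Var(Y) + 2·(0.1)·(0.3)·Cov(X,Y)
= 0.01·47 + 0.09·41 + 0.06·21.9 = 5.474
σ(0.1X + 0.3Y) = √5.474 ≈ 2.340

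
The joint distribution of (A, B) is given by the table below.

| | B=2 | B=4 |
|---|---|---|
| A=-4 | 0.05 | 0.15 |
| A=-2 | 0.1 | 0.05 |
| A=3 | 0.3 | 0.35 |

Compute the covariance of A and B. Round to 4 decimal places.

E[A] = 0.85,  E[B] = 3.1
E[AB] = 2.4
cov(A,B) = E[AB] − E[A]E[B] = 2.4 − (0.85)(3.1) = -0.235

-0.2350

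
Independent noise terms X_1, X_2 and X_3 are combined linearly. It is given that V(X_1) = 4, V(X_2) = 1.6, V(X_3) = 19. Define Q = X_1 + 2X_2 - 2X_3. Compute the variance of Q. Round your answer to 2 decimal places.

By independence, V(Q) = (1)²V(X_1) + (2)²V(X_2) + (-2)²V(X_3)
= (1)²·4 + (2)²·1.6 + (-2)²·19 = 86.4

86.40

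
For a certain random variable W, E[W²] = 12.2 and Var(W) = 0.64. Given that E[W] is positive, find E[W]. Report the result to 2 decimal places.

(E[W])² = E[W²] − Var(W) = 12.2 − 0.64 = 11.56
E[W] = √11.56 = 3.4

3.40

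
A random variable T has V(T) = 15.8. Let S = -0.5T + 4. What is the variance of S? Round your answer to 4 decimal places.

3.9500

V(-0.5T + 4) = (-0.5)²·V(T) = 0.25·15.8 = 3.95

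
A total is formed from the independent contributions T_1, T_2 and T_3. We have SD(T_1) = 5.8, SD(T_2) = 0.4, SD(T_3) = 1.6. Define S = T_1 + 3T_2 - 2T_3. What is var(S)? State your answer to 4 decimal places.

var(T_1) = 33.64, var(T_2) = 0.16, var(T_3) = 2.56
By independence, var(S) = (1)²var(T_1) + (3)²var(T_2) + (-2)²var(T_3)
= (1)²·33.64 + (3)²·0.16 + (-2)²·2.56 = 45.32

45.3200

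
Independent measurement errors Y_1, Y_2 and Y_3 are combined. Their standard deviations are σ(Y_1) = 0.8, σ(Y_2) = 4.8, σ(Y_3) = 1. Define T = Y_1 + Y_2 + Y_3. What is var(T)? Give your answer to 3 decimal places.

var(Y_1) = 0.64, var(Y_2) = 23.04, var(Y_3) = 1
By independence, var(T) = (1)²var(Y_1) + (1)²var(Y_2) + (1)²var(Y_3)
= (1)²·0.64 + (1)²·23.04 + (1)²·1 = 24.68

24.680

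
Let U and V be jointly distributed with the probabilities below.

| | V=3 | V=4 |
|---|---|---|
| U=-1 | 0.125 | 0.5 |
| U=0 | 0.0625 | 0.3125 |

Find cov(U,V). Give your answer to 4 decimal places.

0.0078

E[U] = -0.625,  E[V] = 3.8125
E[UV] = -2.375
cov(U,V) = E[UV] − E[U]E[V] = -2.375 − (-0.625)(3.8125) = 0.0078125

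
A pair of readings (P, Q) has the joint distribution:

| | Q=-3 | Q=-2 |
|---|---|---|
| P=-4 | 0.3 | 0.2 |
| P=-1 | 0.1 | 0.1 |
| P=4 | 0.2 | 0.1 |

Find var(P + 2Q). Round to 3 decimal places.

E[P] = -1,  E[Q] = -2.6,  E[PQ] = 2.5
var(P) = 13 − (-1)² = 12;  var(Q) = 7 − (-2.6)² = 0.24
Cov(P,Q) = 2.5 − (-1)(-2.6) = -0.1
var(P + 2Q) = (1)²·12 + (2)²·0.24 + 2·(1)·(2)·-0.1 = 12.56

12.560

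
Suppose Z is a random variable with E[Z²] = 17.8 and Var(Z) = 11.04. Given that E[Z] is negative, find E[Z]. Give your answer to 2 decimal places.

(E[Z])² = E[Z²] − Var(Z) = 17.8 − 11.04 = 6.76
E[Z] = −√6.76 = -2.6

-2.60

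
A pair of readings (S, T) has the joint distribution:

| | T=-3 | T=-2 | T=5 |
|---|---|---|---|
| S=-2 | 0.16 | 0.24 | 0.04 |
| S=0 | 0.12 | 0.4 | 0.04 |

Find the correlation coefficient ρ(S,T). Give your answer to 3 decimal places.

E[S] = -0.88,  E[T] = -1.72
E[ST] = 1.52
Cov(S,T) = E[ST] − E[S]E[T] = 1.52 − (-0.88)(-1.72) = 0.0064
var(S) = 0.9856,  var(T) = 4.1216
ρ = 0.0064 / √(0.9856·4.1216) ≈ 0.003

0.003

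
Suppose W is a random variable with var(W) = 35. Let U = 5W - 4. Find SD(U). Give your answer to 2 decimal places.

29.58

var(5W - 4) = (5)²·35 = 875
SD(U) = √875 ≈ 29.58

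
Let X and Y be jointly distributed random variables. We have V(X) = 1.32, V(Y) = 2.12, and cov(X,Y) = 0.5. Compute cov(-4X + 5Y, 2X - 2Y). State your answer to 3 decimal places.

cov(-4X + 5Y, 2X - 2Y) = (-4)(2)V(X) + (5)(-2)V(Y) + [(-4)(-2) + (5)(2)]cov(X,Y)
= -8·1.32 + -10·2.12 + 18·0.5 = -22.76

-22.760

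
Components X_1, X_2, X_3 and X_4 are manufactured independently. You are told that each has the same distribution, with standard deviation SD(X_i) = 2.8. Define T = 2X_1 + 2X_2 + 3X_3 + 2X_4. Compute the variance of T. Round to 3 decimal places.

164.640

Var(X_i) = (2.8)² = 7.84
By independence, Var(T) = (2)²Var(X_1) + (2)²Var(X_2) + (3)²Var(X_3) + (2)²Var(X_4)
= (2)²·7.84 + (2)²·7.84 + (3)²·7.84 + (2)²·7.84 = 164.64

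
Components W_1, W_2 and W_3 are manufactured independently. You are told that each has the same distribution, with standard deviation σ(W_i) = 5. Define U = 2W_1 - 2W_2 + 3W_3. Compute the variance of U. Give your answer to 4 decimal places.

Var(W_i) = (5)² = 25
By independence, Var(U) = (2)²Var(W_1) + (-2)²Var(W_2) + (3)²Var(W_3)
= (2)²·25 + (-2)²·25 + (3)²·25 = 425

425.0000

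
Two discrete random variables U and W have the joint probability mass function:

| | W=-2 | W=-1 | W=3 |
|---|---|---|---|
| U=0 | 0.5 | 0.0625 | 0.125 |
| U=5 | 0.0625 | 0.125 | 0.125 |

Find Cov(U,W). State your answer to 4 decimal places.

E[U] = 1.5625,  E[W] = -0.5625
E[UW] = 0.625
Cov(U,W) = E[UW] − E[U]E[W] = 0.625 − (1.5625)(-0.5625) = 1.50390625

1.5039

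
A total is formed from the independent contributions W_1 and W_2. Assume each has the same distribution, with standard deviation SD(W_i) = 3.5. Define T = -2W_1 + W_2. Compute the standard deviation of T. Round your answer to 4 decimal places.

V(W_i) = (3.5)² = 12.25
By independence, V(T) = (-2)²V(W_1) + (1)²V(W_2)
= (-2)²·12.25 + (1)²·12.25 = 61.25
SD(T) = √61.25 ≈ 7.8262

7.8262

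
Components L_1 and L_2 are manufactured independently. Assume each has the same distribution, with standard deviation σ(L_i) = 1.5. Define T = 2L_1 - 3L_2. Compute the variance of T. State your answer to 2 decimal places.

29.25

var(L_i) = (1.5)² = 2.25
By independence, var(T) = (2)²var(L_1) + (-3)²var(L_2)
= (2)²·2.25 + (-3)²·2.25 = 29.25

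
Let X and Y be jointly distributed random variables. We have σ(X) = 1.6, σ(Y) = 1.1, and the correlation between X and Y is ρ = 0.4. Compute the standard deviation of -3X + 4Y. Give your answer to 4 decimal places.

5.0501

Var(X) = (1.6)² = 2.56;  Var(Y) = (1.1)² = 1.21
cov(X,Y) = ρ·σ(X)·σ(Y) = 0.4·1.6·1.1 = 0.704
Var(-3X + 4Y) = (-3)²·Var(X) + (4)²·Var(Y) + 2·(-3)·(4)·cov(X,Y)
= 9·2.56 + 16·1.21 + -24·0.704 = 25.504
σ(-3X + 4Y) = √25.504 ≈ 5.0501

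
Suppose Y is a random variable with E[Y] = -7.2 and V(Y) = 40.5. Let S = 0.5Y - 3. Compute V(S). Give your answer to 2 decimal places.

V(0.5Y - 3) = (0.5)²·V(Y) = 0.25·40.5 = 10.125

10.13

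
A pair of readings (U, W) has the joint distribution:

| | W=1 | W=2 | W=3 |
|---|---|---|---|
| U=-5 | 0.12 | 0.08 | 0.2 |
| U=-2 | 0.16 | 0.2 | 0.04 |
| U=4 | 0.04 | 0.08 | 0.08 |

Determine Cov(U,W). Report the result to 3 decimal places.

E[U] = -2,  E[W] = 2
E[UW] = -4
Cov(U,W) = E[UW] − E[U]E[W] = -4 − (-2)(2) = 0

0.000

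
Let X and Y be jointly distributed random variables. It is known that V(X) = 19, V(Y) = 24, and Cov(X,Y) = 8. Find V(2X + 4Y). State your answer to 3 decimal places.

588.000

V(2X + 4Y) = (2)²·V(X) + (4)²·V(Y) + 2·(2)·(4)·Cov(X,Y)
= 4·19 + 16·24 + 16·8 = 588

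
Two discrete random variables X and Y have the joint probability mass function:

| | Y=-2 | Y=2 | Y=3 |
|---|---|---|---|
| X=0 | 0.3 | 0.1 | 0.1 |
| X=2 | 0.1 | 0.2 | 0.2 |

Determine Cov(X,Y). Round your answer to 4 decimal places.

0.9000

E[X] = 1,  E[Y] = 0.7
E[XY] = 1.6
Cov(X,Y) = E[XY] − E[X]E[Y] = 1.6 − (1)(0.7) = 0.9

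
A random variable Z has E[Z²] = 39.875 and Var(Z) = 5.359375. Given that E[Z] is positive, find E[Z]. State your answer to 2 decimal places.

5.88

(E[Z])² = E[Z²] − Var(Z) = 39.875 − 5.359375 = 34.515625
E[Z] = √34.515625 = 5.875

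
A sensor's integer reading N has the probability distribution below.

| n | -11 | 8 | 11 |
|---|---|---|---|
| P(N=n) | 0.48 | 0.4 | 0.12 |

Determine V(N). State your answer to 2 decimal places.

E[N] = (-11)(0.48) + (8)(0.4) + (11)(0.12) = -0.76
E[N²] = (-11)²(0.48) + (8)²(0.4) + (11)²(0.12) = 98.2
V(N) = E[N²] − (E[N])² = 98.2 − (-0.76)² = 97.6224

97.62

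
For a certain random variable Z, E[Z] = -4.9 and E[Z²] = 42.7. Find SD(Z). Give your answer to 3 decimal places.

V(Z) = 42.7 − (-4.9)² = 18.69
SD(Z) = √18.69 ≈ 4.323

4.323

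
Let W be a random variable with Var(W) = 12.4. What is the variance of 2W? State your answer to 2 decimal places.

Var(2W) = (2)²·Var(W) = 4·12.4 = 49.6

49.60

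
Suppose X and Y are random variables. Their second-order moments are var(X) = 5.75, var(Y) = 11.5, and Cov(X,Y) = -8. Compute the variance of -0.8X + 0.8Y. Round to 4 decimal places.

21.2800

var(-0.8X + 0.8Y) = (-0.8)²·var(X) + (0.8)²·var(Y) + 2·(-0.8)·(0.8)·Cov(X,Y)
= 0.64·5.75 + 0.64·11.5 + -1.28·-8 = 21.28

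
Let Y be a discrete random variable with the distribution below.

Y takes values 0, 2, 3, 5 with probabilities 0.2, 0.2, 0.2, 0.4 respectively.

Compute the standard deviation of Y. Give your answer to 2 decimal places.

1.90

E[Y] = (0)(0.2) + (2)(0.2) + (3)(0.2) + (5)(0.4) = 3
E[Y²] = (0)²(0.2) + (2)²(0.2) + (3)²(0.2) + (5)²(0.4) = 12.6
Var(Y) = E[Y²] − (E[Y])² = 12.6 − (3)² = 3.6
SD(Y) = √3.6 ≈ 1.90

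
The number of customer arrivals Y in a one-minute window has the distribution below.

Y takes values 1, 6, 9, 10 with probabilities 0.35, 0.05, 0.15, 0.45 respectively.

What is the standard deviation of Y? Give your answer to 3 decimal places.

E[Y] = (1)(0.35) + (6)(0.05) + (9)(0.15) + (10)(0.45) = 6.5
E[Y²] = (1)²(0.35) + (6)²(0.05) + (9)²(0.15) + (10)²(0.45) = 59.3
Var(Y) = E[Y²] − (E[Y])² = 59.3 − (6.5)² = 17.05
SD(Y) = √17.05 ≈ 4.129

4.129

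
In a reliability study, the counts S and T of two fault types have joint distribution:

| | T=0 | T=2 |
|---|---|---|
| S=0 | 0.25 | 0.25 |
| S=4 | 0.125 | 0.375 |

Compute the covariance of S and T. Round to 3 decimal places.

0.500

E[S] = 2,  E[T] = 1.25
E[ST] = 3
Cov(S,T) = E[ST] − E[S]E[T] = 3 − (2)(1.25) = 0.5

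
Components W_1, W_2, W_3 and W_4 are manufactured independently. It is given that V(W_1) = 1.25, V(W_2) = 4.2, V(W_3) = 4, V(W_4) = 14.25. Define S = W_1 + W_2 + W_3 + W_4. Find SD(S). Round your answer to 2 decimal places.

By independence, V(S) = (1)²V(W_1) + (1)²V(W_2) + (1)²V(W_3) + (1)²V(W_4)
= (1)²·1.25 + (1)²·4.2 + (1)²·4 + (1)²·14.25 = 23.7
SD(S) = √23.7 ≈ 4.87

4.87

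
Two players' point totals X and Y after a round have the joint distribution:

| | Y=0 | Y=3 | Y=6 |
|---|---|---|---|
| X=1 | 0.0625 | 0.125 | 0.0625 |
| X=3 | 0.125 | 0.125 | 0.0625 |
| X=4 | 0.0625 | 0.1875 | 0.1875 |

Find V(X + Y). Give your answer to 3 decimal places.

E[X] = 2.9375,  E[Y] = 3.1875,  E[XY] = 9.75
V(X) = 10.0625 − (2.9375)² = 1.43359375;  V(Y) = 15.1875 − (3.1875)² = 5.02734375
Cov(X,Y) = 9.75 − (2.9375)(3.1875) = 0.38671875
V(X + Y) = (1)²·1.43359375 + (1)²·5.02734375 + 2·(1)·(1)·0.38671875 = 7.234375

7.234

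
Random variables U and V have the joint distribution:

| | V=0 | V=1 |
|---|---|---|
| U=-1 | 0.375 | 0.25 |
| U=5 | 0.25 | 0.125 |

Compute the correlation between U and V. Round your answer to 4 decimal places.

-0.0667

E[U] = 1.25,  E[V] = 0.375
E[UV] = 0.375
cov(U,V) = E[UV] − E[U]E[V] = 0.375 − (1.25)(0.375) = -0.09375
Var(U) = 8.4375,  Var(V) = 0.234375
ρ = -0.09375 / √(8.4375·0.234375) ≈ -0.0667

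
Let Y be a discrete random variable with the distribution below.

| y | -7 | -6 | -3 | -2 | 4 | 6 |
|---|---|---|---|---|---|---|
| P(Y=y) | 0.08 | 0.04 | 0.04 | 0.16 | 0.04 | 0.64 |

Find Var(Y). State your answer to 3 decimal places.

E[Y] = (-7)(0.08) + (-6)(0.04) + (-3)(0.04) + (-2)(0.16) + (4)(0.04) + (6)(0.64) = 2.76
E[Y²] = (-7)²(0.08) + (-6)²(0.04) + (-3)²(0.04) + (-2)²(0.16) + (4)²(0.04) + (6)²(0.64) = 30.04
Var(Y) = E[Y²] − (E[Y])² = 30.04 − (2.76)² = 22.4224

22.422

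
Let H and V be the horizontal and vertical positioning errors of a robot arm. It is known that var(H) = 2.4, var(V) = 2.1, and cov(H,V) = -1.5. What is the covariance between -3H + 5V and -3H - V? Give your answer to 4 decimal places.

29.1000

cov(-3H + 5V, -3H - V) = (-3)(-3)var(H) + (5)(-1)var(V) + [(-3)(-1) + (5)(-3)]cov(H,V)
= 9·2.4 + -5·2.1 + -12·-1.5 = 29.1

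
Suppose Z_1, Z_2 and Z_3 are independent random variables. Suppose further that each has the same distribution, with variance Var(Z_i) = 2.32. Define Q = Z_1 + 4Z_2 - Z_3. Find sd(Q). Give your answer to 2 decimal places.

By independence, Var(Q) = (1)²Var(Z_1) + (4)²Var(Z_2) + (-1)²Var(Z_3)
= (1)²·2.32 + (4)²·2.32 + (-1)²·2.32 = 41.76
sd(Q) = √41.76 ≈ 6.46

6.46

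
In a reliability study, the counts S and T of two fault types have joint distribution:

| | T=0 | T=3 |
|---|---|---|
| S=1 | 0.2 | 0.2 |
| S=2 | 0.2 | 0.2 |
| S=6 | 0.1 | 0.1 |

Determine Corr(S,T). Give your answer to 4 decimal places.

0.0000

E[S] = 2.4,  E[T] = 1.5
E[ST] = 3.6
Cov(S,T) = E[ST] − E[S]E[T] = 3.6 − (2.4)(1.5) = 0
Var(S) = 3.44,  Var(T) = 2.25
ρ = 0 / √(3.44·2.25) ≈ 0.0000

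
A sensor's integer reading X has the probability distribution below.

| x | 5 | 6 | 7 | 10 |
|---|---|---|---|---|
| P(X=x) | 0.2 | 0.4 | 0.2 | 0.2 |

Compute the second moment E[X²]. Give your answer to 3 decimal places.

49.200

E[X²] = (5)²(0.2) + (6)²(0.4) + (7)²(0.2) + (10)²(0.2) = 49.2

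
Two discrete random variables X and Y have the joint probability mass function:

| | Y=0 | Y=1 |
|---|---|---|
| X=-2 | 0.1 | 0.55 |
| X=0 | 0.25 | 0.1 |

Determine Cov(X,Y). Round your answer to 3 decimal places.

E[X] = -1.3,  E[Y] = 0.65
E[XY] = -1.1
Cov(X,Y) = E[XY] − E[X]E[Y] = -1.1 − (-1.3)(0.65) = -0.255

-0.255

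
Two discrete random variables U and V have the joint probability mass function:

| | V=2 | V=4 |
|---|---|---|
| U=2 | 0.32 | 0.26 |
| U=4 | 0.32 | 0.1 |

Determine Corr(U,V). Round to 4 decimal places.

-0.2161

E[U] = 2.84,  E[V] = 2.72
E[UV] = 7.52
Cov(U,V) = E[UV] − E[U]E[V] = 7.52 − (2.84)(2.72) = -0.2048
var(U) = 0.9744,  var(V) = 0.9216
ρ = -0.2048 / √(0.9744·0.9216) ≈ -0.2161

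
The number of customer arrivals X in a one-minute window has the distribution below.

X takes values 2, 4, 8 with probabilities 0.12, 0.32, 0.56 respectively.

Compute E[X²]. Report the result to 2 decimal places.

41.44

E[X²] = (2)²(0.12) + (4)²(0.32) + (8)²(0.56) = 41.44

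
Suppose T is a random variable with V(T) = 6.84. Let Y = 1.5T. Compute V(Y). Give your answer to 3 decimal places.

V(1.5T) = (1.5)²·V(T) = 2.25·6.84 = 15.39

15.390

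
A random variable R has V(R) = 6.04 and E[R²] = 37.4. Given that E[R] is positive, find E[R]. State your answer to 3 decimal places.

(E[R])² = E[R²] − V(R) = 37.4 − 6.04 = 31.36
E[R] = √31.36 = 5.6

5.600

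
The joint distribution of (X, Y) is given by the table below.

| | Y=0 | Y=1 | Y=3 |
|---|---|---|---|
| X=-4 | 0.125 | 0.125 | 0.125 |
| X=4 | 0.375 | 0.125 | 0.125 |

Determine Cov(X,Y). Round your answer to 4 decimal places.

-1.0000

E[X] = 1,  E[Y] = 1
E[XY] = 0
Cov(X,Y) = E[XY] − E[X]E[Y] = 0 − (1)(1) = -1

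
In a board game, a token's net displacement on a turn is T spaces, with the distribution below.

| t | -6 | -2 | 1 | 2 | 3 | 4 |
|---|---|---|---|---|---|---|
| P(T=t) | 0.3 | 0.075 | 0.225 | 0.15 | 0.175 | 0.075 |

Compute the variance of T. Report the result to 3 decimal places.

14.340

E[T] = (-6)(0.3) + (-2)(0.075) + (1)(0.225) + (2)(0.15) + (3)(0.175) + (4)(0.075) = -0.6
E[T²] = (-6)²(0.3) + (-2)²(0.075) + (1)²(0.225) + (2)²(0.15) + (3)²(0.175) + (4)²(0.075) = 14.7
V(T) = E[T²] − (E[T])² = 14.7 − (-0.6)² = 14.34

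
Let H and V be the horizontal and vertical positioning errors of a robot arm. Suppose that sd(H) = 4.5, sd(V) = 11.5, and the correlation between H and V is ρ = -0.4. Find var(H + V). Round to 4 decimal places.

111.1000

var(H) = (4.5)² = 20.25;  var(V) = (11.5)² = 132.25
Cov(H,V) = ρ·sd(H)·sd(V) = -0.4·4.5·11.5 = -20.7
var(H + V) = (1)²·var(H) + (1)²·var(V) + 2·(1)·(1)·Cov(H,V)
= 1·20.25 + 1·132.25 + 2·-20.7 = 111.1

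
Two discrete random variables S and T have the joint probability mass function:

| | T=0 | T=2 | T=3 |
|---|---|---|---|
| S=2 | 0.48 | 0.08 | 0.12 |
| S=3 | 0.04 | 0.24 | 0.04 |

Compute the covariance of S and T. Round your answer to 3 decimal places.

E[S] = 2.32,  E[T] = 1.12
E[ST] = 2.84
Cov(S,T) = E[ST] − E[S]E[T] = 2.84 − (2.32)(1.12) = 0.2416

0.242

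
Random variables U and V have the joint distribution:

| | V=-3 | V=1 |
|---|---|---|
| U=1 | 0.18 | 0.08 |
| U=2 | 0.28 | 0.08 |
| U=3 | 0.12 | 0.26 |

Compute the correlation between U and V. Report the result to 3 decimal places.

0.332

E[U] = 2.12,  E[V] = -1.32
E[UV] = -2.28
Cov(U,V) = E[UV] − E[U]E[V] = -2.28 − (2.12)(-1.32) = 0.5184
Var(U) = 0.6256,  Var(V) = 3.8976
ρ = 0.5184 / √(0.6256·3.8976) ≈ 0.332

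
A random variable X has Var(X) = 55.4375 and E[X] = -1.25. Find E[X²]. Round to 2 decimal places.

E[X²] = Var(X) + (E[X])² = 55.4375 + (-1.25)² = 57

57.00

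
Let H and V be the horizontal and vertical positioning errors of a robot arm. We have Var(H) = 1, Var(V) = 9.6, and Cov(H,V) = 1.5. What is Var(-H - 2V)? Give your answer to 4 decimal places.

45.4000

Var(-H - 2V) = (-1)²·Var(H) + (-2)²·Var(V) + 2·(-1)·(-2)·Cov(H,V)
= 1·1 + 4·9.6 + 4·1.5 = 45.4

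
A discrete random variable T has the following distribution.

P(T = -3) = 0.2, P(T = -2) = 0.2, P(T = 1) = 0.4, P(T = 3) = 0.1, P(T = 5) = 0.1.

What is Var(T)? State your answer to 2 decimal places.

6.36

E[T] = (-3)(0.2) + (-2)(0.2) + (1)(0.4) + (3)(0.1) + (5)(0.1) = 0.2
E[T²] = (-3)²(0.2) + (-2)²(0.2) + (1)²(0.4) + (3)²(0.1) + (5)²(0.1) = 6.4
Var(T) = E[T²] − (E[T])² = 6.4 − (0.2)² = 6.36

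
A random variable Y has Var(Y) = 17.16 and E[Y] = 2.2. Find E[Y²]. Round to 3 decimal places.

E[Y²] = Var(Y) + (E[Y])² = 17.16 + (2.2)² = 22

22.000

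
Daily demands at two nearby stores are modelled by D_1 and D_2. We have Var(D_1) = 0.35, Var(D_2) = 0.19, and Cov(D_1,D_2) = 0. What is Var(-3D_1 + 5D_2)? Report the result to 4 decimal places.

7.9000

Var(-3D_1 + 5D_2) = (-3)²·Var(D_1) + (5)²·Var(D_2) + 2·(-3)·(5)·Cov(D_1,D_2)
= 9·0.35 + 25·0.19 + -30·0 = 7.9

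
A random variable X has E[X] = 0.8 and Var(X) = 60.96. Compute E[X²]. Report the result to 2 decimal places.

61.60

E[X²] = Var(X) + (E[X])² = 60.96 + (0.8)² = 61.6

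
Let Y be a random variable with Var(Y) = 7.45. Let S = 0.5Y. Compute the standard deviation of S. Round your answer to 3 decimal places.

Var(0.5Y) = (0.5)²·7.45 = 1.8625
sd(S) = √1.8625 ≈ 1.365

1.365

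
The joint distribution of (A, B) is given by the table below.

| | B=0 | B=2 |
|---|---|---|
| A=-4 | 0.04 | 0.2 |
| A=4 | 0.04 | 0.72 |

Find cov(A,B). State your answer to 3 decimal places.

0.333

E[A] = 2.08,  E[B] = 1.84
E[AB] = 4.16
cov(A,B) = E[AB] − E[A]E[B] = 4.16 − (2.08)(1.84) = 0.3328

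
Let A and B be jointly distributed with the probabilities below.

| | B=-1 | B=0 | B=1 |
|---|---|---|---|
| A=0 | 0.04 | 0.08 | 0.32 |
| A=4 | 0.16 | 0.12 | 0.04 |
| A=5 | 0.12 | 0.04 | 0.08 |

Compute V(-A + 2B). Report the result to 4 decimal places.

11.8624

E[A] = 2.48,  E[B] = 0.12,  E[AB] = -0.68
V(A) = 11.12 − (2.48)² = 4.9696;  V(B) = 0.76 − (0.12)² = 0.7456
Cov(A,B) = -0.68 − (2.48)(0.12) = -0.9776
V(-A + 2B) = (-1)²·4.9696 + (2)²·0.7456 + 2·(-1)·(2)·-0.9776 = 11.8624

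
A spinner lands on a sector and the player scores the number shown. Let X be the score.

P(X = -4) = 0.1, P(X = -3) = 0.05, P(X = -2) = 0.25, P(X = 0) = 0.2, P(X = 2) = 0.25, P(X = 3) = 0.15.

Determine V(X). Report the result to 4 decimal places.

5.3900

E[X] = (-4)(0.1) + (-3)(0.05) + (-2)(0.25) + (0)(0.2) + (2)(0.25) + (3)(0.15) = -0.1
E[X²] = (-4)²(0.1) + (-3)²(0.05) + (-2)²(0.25) + (0)²(0.2) + (2)²(0.25) + (3)²(0.15) = 5.4
V(X) = E[X²] − (E[X])² = 5.4 − (-0.1)² = 5.39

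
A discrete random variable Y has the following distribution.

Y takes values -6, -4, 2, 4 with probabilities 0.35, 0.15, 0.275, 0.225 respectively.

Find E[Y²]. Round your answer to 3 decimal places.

19.700

E[Y²] = (-6)²(0.35) + (-4)²(0.15) + (2)²(0.275) + (4)²(0.225) = 19.7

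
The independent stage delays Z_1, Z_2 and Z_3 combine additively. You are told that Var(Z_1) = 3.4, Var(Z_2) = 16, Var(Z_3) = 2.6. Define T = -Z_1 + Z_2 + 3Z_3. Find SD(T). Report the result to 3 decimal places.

By independence, Var(T) = (-1)²Var(Z_1) + (1)²Var(Z_2) + (3)²Var(Z_3)
= (-1)²·3.4 + (1)²·16 + (3)²·2.6 = 42.8
SD(T) = √42.8 ≈ 6.542

6.542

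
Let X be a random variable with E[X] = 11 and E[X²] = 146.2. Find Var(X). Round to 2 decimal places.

25.20

Var(X) = 146.2 − (11)² = 25.2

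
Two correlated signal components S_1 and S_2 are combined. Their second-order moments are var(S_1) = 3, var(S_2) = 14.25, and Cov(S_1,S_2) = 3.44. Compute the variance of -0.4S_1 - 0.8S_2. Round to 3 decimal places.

var(-0.4S_1 - 0.8S_2) = (-0.4)²·var(S_1) + (-0.8)²·var(S_2) + 2·(-0.4)·(-0.8)·Cov(S_1,S_2)
= 0.16·3 + 0.64·14.25 + 0.64·3.44 = 11.8016

11.802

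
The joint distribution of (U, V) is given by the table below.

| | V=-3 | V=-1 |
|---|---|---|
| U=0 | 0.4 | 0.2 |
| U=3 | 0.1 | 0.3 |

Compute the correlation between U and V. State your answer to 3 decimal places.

0.408

E[U] = 1.2,  E[V] = -2
E[UV] = -1.8
Cov(U,V) = E[UV] − E[U]E[V] = -1.8 − (1.2)(-2) = 0.6
Var(U) = 2.16,  Var(V) = 1
ρ = 0.6 / √(2.16·1) ≈ 0.408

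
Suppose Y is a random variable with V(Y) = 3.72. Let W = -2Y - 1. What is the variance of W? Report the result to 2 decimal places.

14.88

V(-2Y - 1) = (-2)²·V(Y) = 4·3.72 = 14.88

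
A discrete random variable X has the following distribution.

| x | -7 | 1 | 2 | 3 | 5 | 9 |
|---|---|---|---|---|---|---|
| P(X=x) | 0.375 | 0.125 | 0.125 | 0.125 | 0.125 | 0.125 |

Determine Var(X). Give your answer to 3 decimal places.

33.359

E[X] = (-7)(0.375) + (1)(0.125) + (2)(0.125) + (3)(0.125) + (5)(0.125) + (9)(0.125) = -0.125
E[X²] = (-7)²(0.375) + (1)²(0.125) + (2)²(0.125) + (3)²(0.125) + (5)²(0.125) + (9)²(0.125) = 33.375
Var(X) = E[X²] − (E[X])² = 33.375 − (-0.125)² = 33.359375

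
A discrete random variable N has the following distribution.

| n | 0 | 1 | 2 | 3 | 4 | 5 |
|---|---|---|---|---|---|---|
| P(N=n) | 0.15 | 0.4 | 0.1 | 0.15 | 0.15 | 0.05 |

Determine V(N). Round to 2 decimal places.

E[N] = (0)(0.15) + (1)(0.4) + (2)(0.1) + (3)(0.15) + (4)(0.15) + (5)(0.05) = 1.9
E[N²] = (0)²(0.15) + (1)²(0.4) + (2)²(0.1) + (3)²(0.15) + (4)²(0.15) + (5)²(0.05) = 5.8
V(N) = E[N²] − (E[N])² = 5.8 − (1.9)² = 2.19

2.19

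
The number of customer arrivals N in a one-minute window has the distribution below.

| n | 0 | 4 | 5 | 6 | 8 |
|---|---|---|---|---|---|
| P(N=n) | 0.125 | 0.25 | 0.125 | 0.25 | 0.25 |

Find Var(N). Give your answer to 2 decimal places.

5.86

E[N] = (0)(0.125) + (4)(0.25) + (5)(0.125) + (6)(0.25) + (8)(0.25) = 5.125
E[N²] = (0)²(0.125) + (4)²(0.25) + (5)²(0.125) + (6)²(0.25) + (8)²(0.25) = 32.125
Var(N) = E[N²] − (E[N])² = 32.125 − (5.125)² = 5.859375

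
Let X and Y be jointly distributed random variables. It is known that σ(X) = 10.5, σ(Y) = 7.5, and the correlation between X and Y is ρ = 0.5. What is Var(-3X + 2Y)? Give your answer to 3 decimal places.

Var(X) = (10.5)² = 110.25;  Var(Y) = (7.5)² = 56.25
Cov(X,Y) = ρ·σ(X)·σ(Y) = 0.5·10.5·7.5 = 39.375
Var(-3X + 2Y) = (-3)²·Var(X) + (2)²·Var(Y) + 2·(-3)·(2)·Cov(X,Y)
= 9·110.25 + 4·56.25 + -12·39.375 = 744.75

744.750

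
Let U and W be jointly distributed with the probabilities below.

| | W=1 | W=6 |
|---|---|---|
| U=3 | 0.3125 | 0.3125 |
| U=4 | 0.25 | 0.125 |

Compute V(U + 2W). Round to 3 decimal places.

E[U] = 3.375,  E[W] = 3.1875,  E[UW] = 10.5625
V(U) = 11.625 − (3.375)² = 0.234375;  V(W) = 16.3125 − (3.1875)² = 6.15234375
cov(U,W) = 10.5625 − (3.375)(3.1875) = -0.1953125
V(U + 2W) = (1)²·0.234375 + (2)²·6.15234375 + 2·(1)·(2)·-0.1953125 = 24.0625

24.063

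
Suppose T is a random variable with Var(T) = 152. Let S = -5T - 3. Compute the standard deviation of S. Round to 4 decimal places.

Var(-5T - 3) = (-5)²·152 = 3800
SD(S) = √3800 ≈ 61.6441

61.6441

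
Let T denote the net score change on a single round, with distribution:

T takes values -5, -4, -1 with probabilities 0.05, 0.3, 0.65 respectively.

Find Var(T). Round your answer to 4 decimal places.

2.2900

E[T] = (-5)(0.05) + (-4)(0.3) + (-1)(0.65) = -2.1
E[T²] = (-5)²(0.05) + (-4)²(0.3) + (-1)²(0.65) = 6.7
Var(T) = E[T²] − (E[T])² = 6.7 − (-2.1)² = 2.29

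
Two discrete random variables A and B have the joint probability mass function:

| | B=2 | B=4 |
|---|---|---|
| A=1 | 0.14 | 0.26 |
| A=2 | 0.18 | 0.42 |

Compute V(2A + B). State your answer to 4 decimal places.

1.9264

E[A] = 1.6,  E[B] = 3.36,  E[AB] = 5.4
V(A) = 2.8 − (1.6)² = 0.24;  V(B) = 12.16 − (3.36)² = 0.8704
Cov(A,B) = 5.4 − (1.6)(3.36) = 0.024
V(2A + B) = (2)²·0.24 + (1)²·0.8704 + 2·(2)·(1)·0.024 = 1.9264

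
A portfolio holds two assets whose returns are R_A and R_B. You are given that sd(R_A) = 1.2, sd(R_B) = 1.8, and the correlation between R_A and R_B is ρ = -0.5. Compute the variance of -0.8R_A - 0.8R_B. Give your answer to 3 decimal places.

Var(R_A) = (1.2)² = 1.44;  Var(R_B) = (1.8)² = 3.24
Cov(R_A,R_B) = ρ·sd(R_A)·sd(R_B) = -0.5·1.2·1.8 = -1.08
Var(-0.8R_A - 0.8R_B) = (-0.8)²·Var(R_A) + (-0.8)²·Var(R_B) + 2·(-0.8)·(-0.8)·Cov(R_A,R_B)
= 0.64·1.44 + 0.64·3.24 + 1.28·-1.08 = 1.6128

1.613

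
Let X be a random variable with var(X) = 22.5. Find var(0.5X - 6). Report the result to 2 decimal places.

var(0.5X - 6) = (0.5)²·var(X) = 0.25·22.5 = 5.625

5.63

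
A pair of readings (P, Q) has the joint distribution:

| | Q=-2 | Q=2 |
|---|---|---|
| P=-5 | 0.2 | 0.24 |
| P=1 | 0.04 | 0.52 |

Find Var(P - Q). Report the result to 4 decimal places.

7.2576

E[P] = -1.64,  E[Q] = 1.04,  E[PQ] = 0.56
Var(P) = 11.56 − (-1.64)² = 8.8704;  Var(Q) = 4 − (1.04)² = 2.9184
Cov(P,Q) = 0.56 − (-1.64)(1.04) = 2.2656
Var(P - Q) = (1)²·8.8704 + (-1)²·2.9184 + 2·(1)·(-1)·2.2656 = 7.2576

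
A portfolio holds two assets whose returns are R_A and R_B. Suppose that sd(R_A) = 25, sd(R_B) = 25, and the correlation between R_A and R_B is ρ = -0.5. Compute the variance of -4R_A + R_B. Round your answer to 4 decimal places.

13125.0000

V(R_A) = (25)² = 625;  V(R_B) = (25)² = 625
cov(R_A,R_B) = ρ·sd(R_A)·sd(R_B) = -0.5·25·25 = -312.5
V(-4R_A + R_B) = (-4)²·V(R_A) + (1)²·V(R_B) + 2·(-4)·(1)·cov(R_A,R_B)
= 16·625 + 1·625 + -8·-312.5 = 13125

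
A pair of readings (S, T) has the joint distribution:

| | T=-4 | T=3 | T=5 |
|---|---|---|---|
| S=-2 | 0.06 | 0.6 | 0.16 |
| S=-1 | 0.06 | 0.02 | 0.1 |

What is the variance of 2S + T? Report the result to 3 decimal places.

E[S] = -1.82,  E[T] = 2.68,  E[ST] = -5.04
Var(S) = 3.46 − (-1.82)² = 0.1476;  Var(T) = 14 − (2.68)² = 6.8176
cov(S,T) = -5.04 − (-1.82)(2.68) = -0.1624
Var(2S + T) = (2)²·0.1476 + (1)²·6.8176 + 2·(2)·(1)·-0.1624 = 6.7584

6.758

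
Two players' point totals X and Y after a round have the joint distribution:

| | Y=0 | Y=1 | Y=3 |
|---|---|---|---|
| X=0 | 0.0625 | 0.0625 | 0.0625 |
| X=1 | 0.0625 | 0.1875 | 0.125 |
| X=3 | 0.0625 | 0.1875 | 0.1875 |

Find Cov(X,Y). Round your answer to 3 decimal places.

0.176

E[X] = 1.6875,  E[Y] = 1.5625
E[XY] = 2.8125
Cov(X,Y) = E[XY] − E[X]E[Y] = 2.8125 − (1.6875)(1.5625) = 0.17578125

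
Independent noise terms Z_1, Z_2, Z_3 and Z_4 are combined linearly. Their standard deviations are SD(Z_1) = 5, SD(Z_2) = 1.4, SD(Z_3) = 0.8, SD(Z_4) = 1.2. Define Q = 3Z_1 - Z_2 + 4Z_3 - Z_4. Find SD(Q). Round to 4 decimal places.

V(Z_1) = 25, V(Z_2) = 1.96, V(Z_3) = 0.64, V(Z_4) = 1.44
By independence, V(Q) = (3)²V(Z_1) + (-1)²V(Z_2) + (4)²V(Z_3) + (-1)²V(Z_4)
= (3)²·25 + (-1)²·1.96 + (4)²·0.64 + (-1)²·1.44 = 238.64
SD(Q) = √238.64 ≈ 15.4480

15.4480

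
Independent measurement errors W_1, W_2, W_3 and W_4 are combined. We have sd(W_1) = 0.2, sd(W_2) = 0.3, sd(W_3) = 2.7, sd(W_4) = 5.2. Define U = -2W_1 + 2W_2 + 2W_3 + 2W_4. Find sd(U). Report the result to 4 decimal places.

var(W_1) = 0.04, var(W_2) = 0.09, var(W_3) = 7.29, var(W_4) = 27.04
By independence, var(U) = (-2)²var(W_1) + (2)²var(W_2) + (2)²var(W_3) + (2)²var(W_4)
= (-2)²·0.04 + (2)²·0.09 + (2)²·7.29 + (2)²·27.04 = 137.84
sd(U) = √137.84 ≈ 11.7405

11.7405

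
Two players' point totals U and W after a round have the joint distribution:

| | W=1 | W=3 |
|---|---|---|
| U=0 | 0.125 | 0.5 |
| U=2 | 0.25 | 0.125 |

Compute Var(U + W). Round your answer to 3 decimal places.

E[U] = 0.75,  E[W] = 2.25,  E[UW] = 1.25
Var(U) = 1.5 − (0.75)² = 0.9375;  Var(W) = 6 − (2.25)² = 0.9375
cov(U,W) = 1.25 − (0.75)(2.25) = -0.4375
Var(U + W) = (1)²·0.9375 + (1)²·0.9375 + 2·(1)·(1)·-0.4375 = 1

1.000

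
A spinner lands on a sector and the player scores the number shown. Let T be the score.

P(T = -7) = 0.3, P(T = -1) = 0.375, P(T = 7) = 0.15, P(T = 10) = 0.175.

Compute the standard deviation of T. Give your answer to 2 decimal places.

E[T] = (-7)(0.3) + (-1)(0.375) + (7)(0.15) + (10)(0.175) = 0.325
E[T²] = (-7)²(0.3) + (-1)²(0.375) + (7)²(0.15) + (10)²(0.175) = 39.925
Var(T) = E[T²] − (E[T])² = 39.925 − (0.325)² = 39.819375
SD(T) = √39.819375 ≈ 6.31

6.31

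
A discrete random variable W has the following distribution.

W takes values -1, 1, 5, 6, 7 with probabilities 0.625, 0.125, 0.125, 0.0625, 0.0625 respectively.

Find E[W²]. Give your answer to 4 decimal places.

9.1875

E[W²] = (-1)²(0.625) + (1)²(0.125) + (5)²(0.125) + (6)²(0.0625) + (7)²(0.0625) = 9.1875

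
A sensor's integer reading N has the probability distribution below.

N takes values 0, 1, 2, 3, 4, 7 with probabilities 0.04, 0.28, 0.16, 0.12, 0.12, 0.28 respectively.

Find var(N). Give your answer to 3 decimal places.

6.080

E[N] = (0)(0.04) + (1)(0.28) + (2)(0.16) + (3)(0.12) + (4)(0.12) + (7)(0.28) = 3.4
E[N²] = (0)²(0.04) + (1)²(0.28) + (2)²(0.16) + (3)²(0.12) + (4)²(0.12) + (7)²(0.28) = 17.64
var(N) = E[N²] − (E[N])² = 17.64 − (3.4)² = 6.08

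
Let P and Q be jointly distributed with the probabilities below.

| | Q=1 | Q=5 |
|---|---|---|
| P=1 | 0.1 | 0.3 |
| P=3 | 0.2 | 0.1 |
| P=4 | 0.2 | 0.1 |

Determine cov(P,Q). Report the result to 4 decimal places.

E[P] = 2.5,  E[Q] = 3
E[PQ] = 6.5
cov(P,Q) = E[PQ] − E[P]E[Q] = 6.5 − (2.5)(3) = -1

-1.0000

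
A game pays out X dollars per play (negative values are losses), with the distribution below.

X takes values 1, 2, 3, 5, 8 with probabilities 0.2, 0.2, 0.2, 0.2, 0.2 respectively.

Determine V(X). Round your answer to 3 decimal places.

6.160

E[X] = (1)(0.2) + (2)(0.2) + (3)(0.2) + (5)(0.2) + (8)(0.2) = 3.8
E[X²] = (1)²(0.2) + (2)²(0.2) + (3)²(0.2) + (5)²(0.2) + (8)²(0.2) = 20.6
V(X) = E[X²] − (E[X])² = 20.6 − (3.8)² = 6.16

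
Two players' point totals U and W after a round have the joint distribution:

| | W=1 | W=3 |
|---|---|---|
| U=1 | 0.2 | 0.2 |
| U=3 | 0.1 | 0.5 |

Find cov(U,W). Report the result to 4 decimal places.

0.3200

E[U] = 2.2,  E[W] = 2.4
E[UW] = 5.6
cov(U,W) = E[UW] − E[U]E[W] = 5.6 − (2.2)(2.4) = 0.32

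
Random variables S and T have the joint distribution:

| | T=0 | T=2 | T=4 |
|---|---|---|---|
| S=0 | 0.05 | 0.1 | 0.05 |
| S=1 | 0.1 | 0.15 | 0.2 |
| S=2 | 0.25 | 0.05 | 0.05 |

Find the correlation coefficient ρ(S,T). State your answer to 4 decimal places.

-0.3066

E[S] = 1.15,  E[T] = 1.8
E[ST] = 1.7
Cov(S,T) = E[ST] − E[S]E[T] = 1.7 − (1.15)(1.8) = -0.37
Var(S) = 0.5275,  Var(T) = 2.76
ρ = -0.37 / √(0.5275·2.76) ≈ -0.3066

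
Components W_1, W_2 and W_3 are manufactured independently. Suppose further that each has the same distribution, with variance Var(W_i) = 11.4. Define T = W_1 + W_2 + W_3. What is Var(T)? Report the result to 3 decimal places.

34.200

By independence, Var(T) = (1)²Var(W_1) + (1)²Var(W_2) + (1)²Var(W_3)
= (1)²·11.4 + (1)²·11.4 + (1)²·11.4 = 34.2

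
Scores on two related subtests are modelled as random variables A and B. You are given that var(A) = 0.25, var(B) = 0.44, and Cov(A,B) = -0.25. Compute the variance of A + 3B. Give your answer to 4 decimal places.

var(A + 3B) = (1)²·var(A) + (3)²·var(B) + 2·(1)·(3)·Cov(A,B)
= 1·0.25 + 9·0.44 + 6·-0.25 = 2.71

2.7100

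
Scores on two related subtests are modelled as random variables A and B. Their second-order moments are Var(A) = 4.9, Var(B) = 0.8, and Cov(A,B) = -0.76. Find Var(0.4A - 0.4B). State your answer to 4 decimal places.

1.1552

Var(0.4A - 0.4B) = (0.4)²·Var(A) + (-0.4)²·Var(B) + 2·(0.4)·(-0.4)·Cov(A,B)
= 0.16·4.9 + 0.16·0.8 + -0.32·-0.76 = 1.1552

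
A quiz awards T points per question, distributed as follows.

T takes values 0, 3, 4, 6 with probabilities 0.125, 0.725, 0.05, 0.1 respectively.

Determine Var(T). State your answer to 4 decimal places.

E[T] = (0)(0.125) + (3)(0.725) + (4)(0.05) + (6)(0.1) = 2.975
E[T²] = (0)²(0.125) + (3)²(0.725) + (4)²(0.05) + (6)²(0.1) = 10.925
Var(T) = E[T²] − (E[T])² = 10.925 − (2.975)² = 2.074375

2.0744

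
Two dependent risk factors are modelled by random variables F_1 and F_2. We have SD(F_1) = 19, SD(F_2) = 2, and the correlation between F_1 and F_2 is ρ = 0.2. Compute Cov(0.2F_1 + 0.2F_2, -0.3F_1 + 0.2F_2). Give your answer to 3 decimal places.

V(F_1) = (19)² = 361;  V(F_2) = (2)² = 4
Cov(F_1,F_2) = ρ·SD(F_1)·SD(F_2) = 0.2·19·2 = 7.6
Cov(0.2F_1 + 0.2F_2, -0.3F_1 + 0.2F_2) = (0.2)(-0.3)V(F_1) + (0.2)(0.2)V(F_2) + [(0.2)(0.2) + (0.2)(-0.3)]Cov(F_1,F_2)
= -0.06·361 + 0.04·4 + -0.02·7.6 = -21.652

-21.652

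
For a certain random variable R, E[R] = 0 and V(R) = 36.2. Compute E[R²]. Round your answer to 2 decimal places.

36.20

E[R²] = V(R) + (E[R])² = 36.2 + (0)² = 36.2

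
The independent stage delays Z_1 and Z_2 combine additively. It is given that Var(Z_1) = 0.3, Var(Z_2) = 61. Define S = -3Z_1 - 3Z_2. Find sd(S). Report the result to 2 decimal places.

23.49

By independence, Var(S) = (-3)²Var(Z_1) + (-3)²Var(Z_2)
= (-3)²·0.3 + (-3)²·61 = 551.7
sd(S) = √551.7 ≈ 23.49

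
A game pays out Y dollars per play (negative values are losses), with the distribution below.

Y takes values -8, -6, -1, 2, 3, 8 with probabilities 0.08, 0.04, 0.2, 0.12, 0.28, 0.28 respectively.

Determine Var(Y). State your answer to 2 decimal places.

22.66

E[Y] = (-8)(0.08) + (-6)(0.04) + (-1)(0.2) + (2)(0.12) + (3)(0.28) + (8)(0.28) = 2.24
E[Y²] = (-8)²(0.08) + (-6)²(0.04) + (-1)²(0.2) + (2)²(0.12) + (3)²(0.28) + (8)²(0.28) = 27.68
Var(Y) = E[Y²] − (E[Y])² = 27.68 − (2.24)² = 22.6624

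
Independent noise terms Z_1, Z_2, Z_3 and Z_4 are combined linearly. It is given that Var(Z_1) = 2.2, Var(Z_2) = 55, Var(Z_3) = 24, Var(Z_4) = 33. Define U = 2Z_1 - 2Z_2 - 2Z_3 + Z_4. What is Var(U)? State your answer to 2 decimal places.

357.80

By independence, Var(U) = (2)²Var(Z_1) + (-2)²Var(Z_2) + (-2)²Var(Z_3) + (1)²Var(Z_4)
= (2)²·2.2 + (-2)²·55 + (-2)²·24 + (1)²·33 = 357.8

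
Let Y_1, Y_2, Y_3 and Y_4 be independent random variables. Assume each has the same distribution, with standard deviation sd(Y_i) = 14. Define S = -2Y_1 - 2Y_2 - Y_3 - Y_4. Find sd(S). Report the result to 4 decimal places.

V(Y_i) = (14)² = 196
By independence, V(S) = (-2)²V(Y_1) + (-2)²V(Y_2) + (-1)²V(Y_3) + (-1)²V(Y_4)
= (-2)²·196 + (-2)²·196 + (-1)²·196 + (-1)²·196 = 1960
sd(S) = √1960 ≈ 44.2719

44.2719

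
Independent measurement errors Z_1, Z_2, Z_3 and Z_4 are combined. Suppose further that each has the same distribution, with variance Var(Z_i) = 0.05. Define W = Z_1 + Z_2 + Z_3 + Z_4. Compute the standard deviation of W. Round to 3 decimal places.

By independence, Var(W) = (1)²Var(Z_1) + (1)²Var(Z_2) + (1)²Var(Z_3) + (1)²Var(Z_4)
= (1)²·0.05 + (1)²·0.05 + (1)²·0.05 + (1)²·0.05 = 0.2
σ(W) = √0.2 ≈ 0.447

0.447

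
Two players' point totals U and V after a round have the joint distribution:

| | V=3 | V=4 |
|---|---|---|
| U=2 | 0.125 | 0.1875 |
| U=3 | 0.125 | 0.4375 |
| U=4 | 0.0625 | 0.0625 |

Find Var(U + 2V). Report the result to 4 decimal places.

E[U] = 2.8125,  E[V] = 3.6875,  E[UV] = 10.375
Var(U) = 8.3125 − (2.8125)² = 0.40234375;  Var(V) = 13.8125 − (3.6875)² = 0.21484375
Cov(U,V) = 10.375 − (2.8125)(3.6875) = 0.00390625
Var(U + 2V) = (1)²·0.40234375 + (2)²·0.21484375 + 2·(1)·(2)·0.00390625 = 1.27734375

1.2773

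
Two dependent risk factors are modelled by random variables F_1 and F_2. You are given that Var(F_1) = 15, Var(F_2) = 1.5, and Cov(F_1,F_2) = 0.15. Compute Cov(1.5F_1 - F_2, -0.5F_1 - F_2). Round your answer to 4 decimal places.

Cov(1.5F_1 - F_2, -0.5F_1 - F_2) = (1.5)(-0.5)Var(F_1) + (-1)(-1)Var(F_2) + [(1.5)(-1) + (-1)(-0.5)]Cov(F_1,F_2)
= -0.75·15 + 1·1.5 + -1·0.15 = -9.9

-9.9000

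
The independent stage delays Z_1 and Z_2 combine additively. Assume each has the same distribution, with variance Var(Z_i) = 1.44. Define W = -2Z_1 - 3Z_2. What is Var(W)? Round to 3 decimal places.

By independence, Var(W) = (-2)²Var(Z_1) + (-3)²Var(Z_2)
= (-2)²·1.44 + (-3)²·1.44 = 18.72

18.720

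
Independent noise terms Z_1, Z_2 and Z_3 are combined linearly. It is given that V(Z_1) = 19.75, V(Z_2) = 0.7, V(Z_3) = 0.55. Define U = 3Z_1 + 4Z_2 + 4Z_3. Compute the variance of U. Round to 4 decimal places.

197.7500

By independence, V(U) = (3)²V(Z_1) + (4)²V(Z_2) + (4)²V(Z_3)
= (3)²·19.75 + (4)²·0.7 + (4)²·0.55 = 197.75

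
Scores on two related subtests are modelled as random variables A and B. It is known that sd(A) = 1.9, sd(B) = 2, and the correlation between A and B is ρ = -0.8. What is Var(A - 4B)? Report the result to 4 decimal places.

Var(A) = (1.9)² = 3.61;  Var(B) = (2)² = 4
Cov(A,B) = ρ·sd(A)·sd(B) = -0.8·1.9·2 = -3.04
Var(A - 4B) = (1)²·Var(A) + (-4)²·Var(B) + 2·(1)·(-4)·Cov(A,B)
= 1·3.61 + 16·4 + -8·-3.04 = 91.93

91.9300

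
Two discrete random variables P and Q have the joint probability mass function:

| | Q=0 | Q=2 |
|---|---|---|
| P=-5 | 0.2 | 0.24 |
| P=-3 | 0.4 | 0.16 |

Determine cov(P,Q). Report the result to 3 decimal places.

E[P] = -3.88,  E[Q] = 0.8
E[PQ] = -3.36
cov(P,Q) = E[PQ] − E[P]E[Q] = -3.36 − (-3.88)(0.8) = -0.256

-0.256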